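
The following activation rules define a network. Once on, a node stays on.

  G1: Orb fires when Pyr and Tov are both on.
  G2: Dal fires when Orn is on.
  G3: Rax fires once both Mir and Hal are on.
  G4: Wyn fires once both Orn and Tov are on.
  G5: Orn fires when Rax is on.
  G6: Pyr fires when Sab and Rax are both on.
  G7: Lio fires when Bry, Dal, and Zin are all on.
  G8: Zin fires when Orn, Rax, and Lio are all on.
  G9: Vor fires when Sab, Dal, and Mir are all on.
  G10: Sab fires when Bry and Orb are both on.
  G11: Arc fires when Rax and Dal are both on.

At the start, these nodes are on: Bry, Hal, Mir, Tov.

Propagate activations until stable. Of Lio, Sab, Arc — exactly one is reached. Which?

Arc

Mir and Hal are on, so Rax fires (G3).
G5: Rax on → Orn on.
Orn is on, so Dal fires (G2).
Rax and Dal are on, so Arc fires (G11).
Lio would need Bry, Dal, and Zin (G7), but Zin never turns on. Sab would need Bry and Orb (G10), but Orb never turns on.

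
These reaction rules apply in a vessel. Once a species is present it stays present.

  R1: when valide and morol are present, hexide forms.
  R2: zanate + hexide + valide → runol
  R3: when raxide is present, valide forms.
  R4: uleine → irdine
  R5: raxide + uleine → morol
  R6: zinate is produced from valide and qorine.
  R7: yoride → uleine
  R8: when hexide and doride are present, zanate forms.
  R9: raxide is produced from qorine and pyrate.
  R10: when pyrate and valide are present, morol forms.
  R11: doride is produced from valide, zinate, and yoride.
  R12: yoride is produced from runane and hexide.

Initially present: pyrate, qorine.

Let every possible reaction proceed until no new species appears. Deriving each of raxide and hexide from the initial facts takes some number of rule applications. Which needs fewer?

raxide

raxide: qorine and pyrate present → raxide forms (R9). [1 rule application]
hexide: qorine and pyrate present → raxide forms (R9). raxide present → valide forms (R3). pyrate and valide present → morol forms (R10). valide and morol present → hexide forms (R1). [4 rule applications]
raxide needs fewer.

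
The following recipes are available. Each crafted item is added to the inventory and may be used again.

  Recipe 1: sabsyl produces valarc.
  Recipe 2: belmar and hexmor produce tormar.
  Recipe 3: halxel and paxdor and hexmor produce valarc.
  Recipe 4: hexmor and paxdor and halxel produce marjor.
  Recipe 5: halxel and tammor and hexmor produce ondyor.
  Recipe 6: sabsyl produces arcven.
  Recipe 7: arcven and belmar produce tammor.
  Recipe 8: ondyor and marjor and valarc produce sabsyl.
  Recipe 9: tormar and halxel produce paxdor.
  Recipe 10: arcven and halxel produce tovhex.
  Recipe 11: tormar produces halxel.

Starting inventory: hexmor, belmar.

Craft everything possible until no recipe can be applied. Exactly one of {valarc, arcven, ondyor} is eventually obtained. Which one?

belmar and hexmor → tormar (Recipe 2).
tormar → halxel (Recipe 11).
Using Recipe 9, tormar and halxel make paxdor.
Using Recipe 3, halxel, paxdor, and hexmor make valarc.
arcven would need sabsyl (Recipe 6), but sabsyl is never obtained. ondyor would need halxel, tammor, and hexmor (Recipe 5), but tammor is never obtained.

valarc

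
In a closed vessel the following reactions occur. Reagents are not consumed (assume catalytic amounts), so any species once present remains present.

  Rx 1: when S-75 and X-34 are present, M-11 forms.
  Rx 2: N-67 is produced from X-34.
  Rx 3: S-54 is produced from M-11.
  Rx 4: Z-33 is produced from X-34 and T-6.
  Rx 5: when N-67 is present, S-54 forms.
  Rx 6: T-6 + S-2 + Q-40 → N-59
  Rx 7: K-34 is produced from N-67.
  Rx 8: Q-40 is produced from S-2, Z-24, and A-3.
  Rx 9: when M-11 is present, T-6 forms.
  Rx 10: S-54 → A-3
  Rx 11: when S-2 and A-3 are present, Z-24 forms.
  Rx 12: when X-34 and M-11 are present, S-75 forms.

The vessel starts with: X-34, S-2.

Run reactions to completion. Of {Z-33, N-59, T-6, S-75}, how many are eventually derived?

0

Z-33 would need X-34 and T-6 (Rx 4), but T-6 never forms.
N-59 would need T-6, S-2, and Q-40 (Rx 6), but T-6 never forms.
T-6 would need M-11 (Rx 9), but M-11 never forms.
S-75 would need X-34 and M-11 (Rx 12), but M-11 never forms.
None of the 4 are reached.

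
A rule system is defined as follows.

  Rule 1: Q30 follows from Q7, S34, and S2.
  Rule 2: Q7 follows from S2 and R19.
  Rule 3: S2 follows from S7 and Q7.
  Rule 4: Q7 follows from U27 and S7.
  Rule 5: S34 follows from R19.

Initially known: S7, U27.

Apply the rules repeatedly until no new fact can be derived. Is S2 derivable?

Yes

U27 and S7 hold, so Q7 follows (Rule 4).
S7 and Q7 hold, so S2 follows (Rule 3).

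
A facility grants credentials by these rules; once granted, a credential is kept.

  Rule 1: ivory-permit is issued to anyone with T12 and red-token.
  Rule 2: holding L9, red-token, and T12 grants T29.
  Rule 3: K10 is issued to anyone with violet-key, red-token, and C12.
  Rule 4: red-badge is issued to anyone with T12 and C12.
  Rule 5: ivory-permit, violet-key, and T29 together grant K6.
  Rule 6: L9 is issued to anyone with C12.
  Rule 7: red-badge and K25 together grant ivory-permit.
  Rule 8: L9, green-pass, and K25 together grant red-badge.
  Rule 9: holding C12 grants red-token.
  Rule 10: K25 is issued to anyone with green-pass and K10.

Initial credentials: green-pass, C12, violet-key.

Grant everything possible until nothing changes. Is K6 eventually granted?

K6 would need ivory-permit, violet-key, and T29 (Rule 5), but T29 is never granted.

No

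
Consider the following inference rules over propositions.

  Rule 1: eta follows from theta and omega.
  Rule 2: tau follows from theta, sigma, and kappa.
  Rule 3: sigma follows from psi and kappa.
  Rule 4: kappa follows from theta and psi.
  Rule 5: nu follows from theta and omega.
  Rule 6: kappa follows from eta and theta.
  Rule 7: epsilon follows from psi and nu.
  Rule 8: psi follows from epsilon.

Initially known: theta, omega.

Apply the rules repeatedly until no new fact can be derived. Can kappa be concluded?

theta and omega hold, so eta follows (Rule 1).
From eta and theta, Rule 6 gives kappa.

Yes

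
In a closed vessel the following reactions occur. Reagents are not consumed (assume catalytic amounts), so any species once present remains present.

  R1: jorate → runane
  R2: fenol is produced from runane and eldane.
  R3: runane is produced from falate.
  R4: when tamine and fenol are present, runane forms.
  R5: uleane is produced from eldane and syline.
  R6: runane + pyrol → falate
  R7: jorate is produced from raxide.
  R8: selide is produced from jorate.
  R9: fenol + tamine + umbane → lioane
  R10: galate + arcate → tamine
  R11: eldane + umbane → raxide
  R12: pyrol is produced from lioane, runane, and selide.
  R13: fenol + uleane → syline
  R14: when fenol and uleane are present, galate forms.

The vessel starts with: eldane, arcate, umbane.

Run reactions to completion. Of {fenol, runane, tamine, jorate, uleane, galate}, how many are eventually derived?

eldane and umbane present → raxide forms (R11).
raxide present → jorate forms (R7).
jorate present → runane forms (R1).
runane and eldane present → fenol forms (R2).
fenol: reached.
runane: reached.
tamine would need galate and arcate (R10), but galate never forms.
jorate: reached.
uleane would need eldane and syline (R5), but syline never forms.
galate would need fenol and uleane (R14), but uleane never forms.
Reached: fenol, runane, and jorate — 3 of the 6.

3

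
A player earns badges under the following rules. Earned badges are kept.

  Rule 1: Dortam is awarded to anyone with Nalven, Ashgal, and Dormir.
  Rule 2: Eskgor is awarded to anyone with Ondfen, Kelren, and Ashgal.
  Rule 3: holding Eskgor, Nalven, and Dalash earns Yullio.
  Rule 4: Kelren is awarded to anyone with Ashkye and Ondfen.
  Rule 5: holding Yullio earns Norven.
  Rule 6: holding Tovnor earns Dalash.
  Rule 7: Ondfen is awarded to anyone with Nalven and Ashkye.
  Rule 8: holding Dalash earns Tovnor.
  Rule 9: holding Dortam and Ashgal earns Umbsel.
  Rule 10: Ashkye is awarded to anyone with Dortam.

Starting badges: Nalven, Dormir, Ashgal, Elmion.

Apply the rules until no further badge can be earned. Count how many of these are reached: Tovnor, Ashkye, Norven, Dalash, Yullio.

With Nalven, Ashgal, and Dormir, Dortam is earned (Rule 1).
With Dortam, Ashkye is earned (Rule 10).
Tovnor would need Dalash (Rule 8), but Dalash is never earned.
Ashkye: reached.
Norven would need Yullio (Rule 5), but Yullio is never earned.
Dalash would need Tovnor (Rule 6), but Tovnor is never earned.
Yullio would need Eskgor, Nalven, and Dalash (Rule 3), but Dalash is never earned.
Reached: Ashkye — 1 of the 5.

1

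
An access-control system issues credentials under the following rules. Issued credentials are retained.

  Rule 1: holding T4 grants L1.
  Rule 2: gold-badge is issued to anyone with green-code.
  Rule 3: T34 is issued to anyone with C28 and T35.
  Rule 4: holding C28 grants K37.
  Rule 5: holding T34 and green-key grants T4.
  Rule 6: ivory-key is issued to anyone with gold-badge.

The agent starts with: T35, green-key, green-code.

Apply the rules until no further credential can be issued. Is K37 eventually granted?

K37 would need C28 (Rule 4), but C28 is never granted.

No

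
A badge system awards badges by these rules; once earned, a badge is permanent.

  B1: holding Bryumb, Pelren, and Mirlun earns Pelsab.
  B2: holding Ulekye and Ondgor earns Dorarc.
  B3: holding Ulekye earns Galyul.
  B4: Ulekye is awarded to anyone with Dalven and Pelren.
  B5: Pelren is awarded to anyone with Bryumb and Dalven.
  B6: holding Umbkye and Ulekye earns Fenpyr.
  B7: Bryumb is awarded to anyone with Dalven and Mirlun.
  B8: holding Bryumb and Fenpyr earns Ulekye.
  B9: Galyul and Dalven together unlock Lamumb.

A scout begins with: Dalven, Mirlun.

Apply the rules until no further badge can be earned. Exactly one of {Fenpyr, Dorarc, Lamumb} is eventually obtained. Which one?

With Dalven and Mirlun, Bryumb is earned (B7).
With Bryumb and Dalven, Pelren is earned (B5).
With Dalven and Pelren, Ulekye is earned (B4).
With Ulekye, Galyul is earned (B3).
With Galyul and Dalven, Lamumb is earned (B9).
Fenpyr would need Umbkye and Ulekye (B6), but Umbkye is never earned. Dorarc would need Ulekye and Ondgor (B2), but Ondgor is never earned.

Lamumb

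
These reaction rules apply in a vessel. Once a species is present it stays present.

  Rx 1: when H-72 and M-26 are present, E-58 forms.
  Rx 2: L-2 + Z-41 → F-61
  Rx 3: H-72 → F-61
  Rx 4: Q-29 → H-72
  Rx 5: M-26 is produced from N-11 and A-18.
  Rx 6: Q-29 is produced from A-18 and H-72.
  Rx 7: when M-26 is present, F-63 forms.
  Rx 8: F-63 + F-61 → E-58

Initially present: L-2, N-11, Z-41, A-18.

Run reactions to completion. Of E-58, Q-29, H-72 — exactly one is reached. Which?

L-2 and Z-41 present → F-61 forms (Rx 2).
N-11 and A-18 present → M-26 forms (Rx 5).
M-26 present → F-63 forms (Rx 7).
F-63 and F-61 present → E-58 forms (Rx 8).
H-72 would need Q-29 (Rx 4), but Q-29 never forms. Q-29 would need A-18 and H-72 (Rx 6), but H-72 never forms.

E-58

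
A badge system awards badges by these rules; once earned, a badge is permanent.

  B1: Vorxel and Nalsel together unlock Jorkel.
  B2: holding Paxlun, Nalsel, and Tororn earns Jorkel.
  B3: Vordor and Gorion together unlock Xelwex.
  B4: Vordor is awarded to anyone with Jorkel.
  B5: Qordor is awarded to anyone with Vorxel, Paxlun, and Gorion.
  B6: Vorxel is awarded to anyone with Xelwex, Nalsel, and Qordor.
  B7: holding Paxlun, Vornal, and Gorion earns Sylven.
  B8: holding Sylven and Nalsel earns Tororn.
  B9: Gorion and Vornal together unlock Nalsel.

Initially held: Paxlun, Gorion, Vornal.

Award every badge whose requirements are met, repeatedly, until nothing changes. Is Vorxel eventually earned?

No

Vorxel would need Xelwex, Nalsel, and Qordor (B6), but Qordor is never earned.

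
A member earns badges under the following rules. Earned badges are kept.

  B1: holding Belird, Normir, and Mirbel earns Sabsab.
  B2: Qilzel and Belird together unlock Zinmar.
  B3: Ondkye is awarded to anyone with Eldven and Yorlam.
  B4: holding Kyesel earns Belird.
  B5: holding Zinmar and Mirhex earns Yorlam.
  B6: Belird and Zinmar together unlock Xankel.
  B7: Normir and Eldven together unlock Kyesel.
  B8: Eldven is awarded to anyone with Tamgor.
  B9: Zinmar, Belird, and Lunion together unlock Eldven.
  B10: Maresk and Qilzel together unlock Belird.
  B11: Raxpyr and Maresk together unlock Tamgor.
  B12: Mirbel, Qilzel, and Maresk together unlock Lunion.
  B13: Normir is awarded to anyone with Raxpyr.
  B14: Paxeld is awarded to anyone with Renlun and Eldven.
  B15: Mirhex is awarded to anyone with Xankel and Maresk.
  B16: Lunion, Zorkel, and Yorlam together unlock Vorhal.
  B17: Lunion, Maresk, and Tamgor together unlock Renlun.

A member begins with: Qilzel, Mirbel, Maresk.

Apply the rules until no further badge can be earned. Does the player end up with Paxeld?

No

Paxeld would need Renlun and Eldven (B14), but Renlun is never earned.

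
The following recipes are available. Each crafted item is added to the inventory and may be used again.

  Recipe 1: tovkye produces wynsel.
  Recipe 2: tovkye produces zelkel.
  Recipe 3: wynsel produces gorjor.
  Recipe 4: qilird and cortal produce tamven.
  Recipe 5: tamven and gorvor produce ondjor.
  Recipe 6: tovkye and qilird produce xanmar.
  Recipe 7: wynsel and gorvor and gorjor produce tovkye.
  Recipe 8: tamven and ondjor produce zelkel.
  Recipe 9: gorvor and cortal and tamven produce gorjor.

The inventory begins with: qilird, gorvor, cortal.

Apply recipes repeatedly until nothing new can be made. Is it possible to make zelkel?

qilird and cortal → tamven (Recipe 4).
tamven and gorvor → ondjor (Recipe 5).
tamven and ondjor → zelkel (Recipe 8).

Yes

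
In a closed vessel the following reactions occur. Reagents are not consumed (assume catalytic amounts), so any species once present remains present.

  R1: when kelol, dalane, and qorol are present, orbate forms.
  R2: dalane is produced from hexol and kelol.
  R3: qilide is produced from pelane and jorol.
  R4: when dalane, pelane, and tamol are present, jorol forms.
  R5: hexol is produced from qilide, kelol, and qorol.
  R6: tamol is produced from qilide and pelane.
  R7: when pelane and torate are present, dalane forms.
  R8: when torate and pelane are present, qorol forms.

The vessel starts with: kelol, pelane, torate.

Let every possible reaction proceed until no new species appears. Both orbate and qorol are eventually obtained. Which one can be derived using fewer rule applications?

qorol: torate and pelane present → qorol forms (R8). [1 rule application]
orbate: torate and pelane present → qorol forms (R8). pelane and torate present → dalane forms (R7). kelol, dalane, and qorol present → orbate forms (R1). [3 rule applications]
qorol needs fewer.

qorol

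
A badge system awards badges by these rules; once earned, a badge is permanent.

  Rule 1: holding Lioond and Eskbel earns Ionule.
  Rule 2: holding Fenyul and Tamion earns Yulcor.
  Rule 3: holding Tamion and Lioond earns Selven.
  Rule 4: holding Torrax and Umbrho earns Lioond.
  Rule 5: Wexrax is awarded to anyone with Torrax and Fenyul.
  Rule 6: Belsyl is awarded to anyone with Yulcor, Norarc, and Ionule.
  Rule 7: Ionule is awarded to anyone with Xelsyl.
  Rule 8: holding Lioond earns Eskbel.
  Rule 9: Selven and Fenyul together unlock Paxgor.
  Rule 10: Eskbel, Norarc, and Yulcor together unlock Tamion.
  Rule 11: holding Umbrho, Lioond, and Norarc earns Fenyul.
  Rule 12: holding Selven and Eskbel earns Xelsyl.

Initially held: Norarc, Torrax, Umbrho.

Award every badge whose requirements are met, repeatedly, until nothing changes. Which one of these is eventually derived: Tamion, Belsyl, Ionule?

With Torrax and Umbrho, Lioond is earned (Rule 4).
With Lioond, Eskbel is earned (Rule 8).
With Lioond and Eskbel, Ionule is earned (Rule 1).
Tamion would need Eskbel, Norarc, and Yulcor (Rule 10), but Yulcor is never earned. Belsyl would need Yulcor, Norarc, and Ionule (Rule 6), but Yulcor is never earned.

Ionule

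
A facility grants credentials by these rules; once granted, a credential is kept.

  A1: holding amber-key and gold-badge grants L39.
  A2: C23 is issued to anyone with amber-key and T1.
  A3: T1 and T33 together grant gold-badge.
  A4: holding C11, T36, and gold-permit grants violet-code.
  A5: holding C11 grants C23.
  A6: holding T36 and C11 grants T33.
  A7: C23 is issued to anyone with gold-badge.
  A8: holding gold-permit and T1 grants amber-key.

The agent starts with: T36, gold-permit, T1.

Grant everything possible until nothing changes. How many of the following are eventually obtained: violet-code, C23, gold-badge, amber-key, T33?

Holding gold-permit and T1 grants amber-key (A8).
Holding amber-key and T1 grants C23 (A2).
violet-code would need C11, T36, and gold-permit (A4), but C11 is never granted.
C23: reached.
gold-badge would need T1 and T33 (A3), but T33 is never granted.
amber-key: reached.
T33 would need T36 and C11 (A6), but C11 is never granted.
Reached: C23 and amber-key — 2 of the 5.

2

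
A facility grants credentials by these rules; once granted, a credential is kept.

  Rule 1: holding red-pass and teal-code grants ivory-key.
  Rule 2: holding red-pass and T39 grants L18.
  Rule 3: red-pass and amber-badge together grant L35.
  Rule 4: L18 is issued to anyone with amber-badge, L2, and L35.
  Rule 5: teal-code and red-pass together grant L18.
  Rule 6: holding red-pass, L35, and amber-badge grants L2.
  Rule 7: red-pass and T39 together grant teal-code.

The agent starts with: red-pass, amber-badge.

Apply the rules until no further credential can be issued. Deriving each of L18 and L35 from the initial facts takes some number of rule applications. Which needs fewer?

L35: Holding red-pass and amber-badge grants L35 (Rule 3). [1 rule application]
L18: Holding red-pass and amber-badge grants L35 (Rule 3). Holding red-pass, L35, and amber-badge grants L2 (Rule 6). Holding amber-badge, L2, and L35 grants L18 (Rule 4). [3 rule applications]
L35 needs fewer.

L35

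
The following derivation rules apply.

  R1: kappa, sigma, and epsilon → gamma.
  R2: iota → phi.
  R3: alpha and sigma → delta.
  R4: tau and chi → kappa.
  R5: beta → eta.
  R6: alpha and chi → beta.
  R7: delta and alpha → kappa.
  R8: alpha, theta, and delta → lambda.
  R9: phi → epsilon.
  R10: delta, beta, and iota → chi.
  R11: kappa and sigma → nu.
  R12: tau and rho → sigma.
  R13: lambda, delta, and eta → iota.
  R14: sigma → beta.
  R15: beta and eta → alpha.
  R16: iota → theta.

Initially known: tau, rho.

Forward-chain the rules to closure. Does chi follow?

chi would need delta, beta, and iota (R10), but iota is never established.

No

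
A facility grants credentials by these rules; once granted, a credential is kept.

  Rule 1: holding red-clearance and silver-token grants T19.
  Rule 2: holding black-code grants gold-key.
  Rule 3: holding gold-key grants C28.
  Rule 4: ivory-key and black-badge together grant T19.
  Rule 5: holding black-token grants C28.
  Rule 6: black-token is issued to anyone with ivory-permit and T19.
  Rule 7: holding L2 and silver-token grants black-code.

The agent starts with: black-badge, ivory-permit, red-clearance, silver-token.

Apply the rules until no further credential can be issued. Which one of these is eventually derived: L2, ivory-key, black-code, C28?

Holding red-clearance and silver-token grants T19 (Rule 1).
Holding ivory-permit and T19 grants black-token (Rule 6).
Holding black-token grants C28 (Rule 5).
No rule produces L2, and it is not given. No rule produces ivory-key, and it is not given. black-code would need L2 and silver-token (Rule 7), but L2 is never granted.

C28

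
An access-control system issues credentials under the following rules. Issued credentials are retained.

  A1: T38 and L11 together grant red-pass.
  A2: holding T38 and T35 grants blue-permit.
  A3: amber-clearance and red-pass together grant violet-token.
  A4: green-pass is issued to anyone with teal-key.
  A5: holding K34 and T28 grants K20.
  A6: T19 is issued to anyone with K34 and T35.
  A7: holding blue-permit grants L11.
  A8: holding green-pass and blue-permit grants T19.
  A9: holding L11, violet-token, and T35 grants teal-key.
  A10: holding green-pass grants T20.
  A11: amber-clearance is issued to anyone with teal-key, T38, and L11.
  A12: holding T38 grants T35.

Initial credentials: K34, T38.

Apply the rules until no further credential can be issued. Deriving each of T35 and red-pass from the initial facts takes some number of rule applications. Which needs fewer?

T35

T35: Holding T38 grants T35 (A12). [1 rule application]
red-pass: Holding T38 grants T35 (A12). Holding T38 and T35 grants blue-permit (A2). Holding blue-permit grants L11 (A7). Holding T38 and L11 grants red-pass (A1). [4 rule applications]
T35 needs fewer.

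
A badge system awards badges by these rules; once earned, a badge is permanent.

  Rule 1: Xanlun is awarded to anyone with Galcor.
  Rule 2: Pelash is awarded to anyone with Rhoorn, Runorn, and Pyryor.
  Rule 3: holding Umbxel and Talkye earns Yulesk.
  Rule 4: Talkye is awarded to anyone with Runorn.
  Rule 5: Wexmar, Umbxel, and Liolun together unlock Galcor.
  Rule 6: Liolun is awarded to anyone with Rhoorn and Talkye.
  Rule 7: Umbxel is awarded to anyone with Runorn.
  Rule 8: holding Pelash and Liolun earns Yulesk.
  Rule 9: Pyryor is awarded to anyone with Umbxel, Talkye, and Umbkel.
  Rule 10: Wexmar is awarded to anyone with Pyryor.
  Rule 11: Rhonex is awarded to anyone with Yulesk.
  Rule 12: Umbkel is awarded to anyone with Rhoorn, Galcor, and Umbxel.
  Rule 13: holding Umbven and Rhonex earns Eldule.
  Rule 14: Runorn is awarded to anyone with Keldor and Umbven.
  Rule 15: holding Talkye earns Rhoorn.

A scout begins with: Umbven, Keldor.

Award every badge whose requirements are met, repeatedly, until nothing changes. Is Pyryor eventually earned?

Pyryor would need Umbxel, Talkye, and Umbkel (Rule 9), but Umbkel is never earned.

No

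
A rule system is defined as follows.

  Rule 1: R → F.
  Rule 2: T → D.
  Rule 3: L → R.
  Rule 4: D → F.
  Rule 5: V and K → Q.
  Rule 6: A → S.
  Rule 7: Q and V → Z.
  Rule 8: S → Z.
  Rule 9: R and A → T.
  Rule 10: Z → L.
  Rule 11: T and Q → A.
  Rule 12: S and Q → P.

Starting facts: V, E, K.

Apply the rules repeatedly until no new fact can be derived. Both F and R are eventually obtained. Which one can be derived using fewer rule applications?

R: V and K hold, so Q follows (Rule 5). Q and V hold, so Z follows (Rule 7). From Z, Rule 10 gives L. From L, Rule 3 gives R. [4 rule applications]
F: V and K hold, so Q follows (Rule 5). Q and V hold, so Z follows (Rule 7). Z holds, so L follows (Rule 10). From L, Rule 3 gives R. From R, Rule 1 gives F. [5 rule applications]
R needs fewer.

R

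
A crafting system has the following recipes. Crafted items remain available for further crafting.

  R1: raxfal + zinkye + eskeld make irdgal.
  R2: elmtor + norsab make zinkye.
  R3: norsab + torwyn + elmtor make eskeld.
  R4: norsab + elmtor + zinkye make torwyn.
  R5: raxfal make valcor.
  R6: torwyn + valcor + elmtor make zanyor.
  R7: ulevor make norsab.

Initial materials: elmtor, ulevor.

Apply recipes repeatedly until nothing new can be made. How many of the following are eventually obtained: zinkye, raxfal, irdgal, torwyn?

2

ulevor → norsab (R7).
elmtor + norsab → zinkye (R2).
norsab + elmtor + zinkye → torwyn (R4).
zinkye: reached.
No rule produces raxfal, and it is not given.
irdgal would need raxfal, zinkye, and eskeld (R1), but raxfal is never obtained.
torwyn: reached.
Reached: zinkye and torwyn — 2 of the 4.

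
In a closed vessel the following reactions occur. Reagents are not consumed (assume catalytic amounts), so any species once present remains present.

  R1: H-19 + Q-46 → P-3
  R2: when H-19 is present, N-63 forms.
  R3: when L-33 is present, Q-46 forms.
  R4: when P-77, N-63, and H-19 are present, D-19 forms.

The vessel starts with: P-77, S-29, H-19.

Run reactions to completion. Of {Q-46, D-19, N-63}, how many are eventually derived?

2

H-19 present → N-63 forms (R2).
P-77, N-63, and H-19 present → D-19 forms (R4).
Q-46 would need L-33 (R3), but L-33 never forms.
D-19: reached.
N-63: reached.
Reached: D-19 and N-63 — 2 of the 3.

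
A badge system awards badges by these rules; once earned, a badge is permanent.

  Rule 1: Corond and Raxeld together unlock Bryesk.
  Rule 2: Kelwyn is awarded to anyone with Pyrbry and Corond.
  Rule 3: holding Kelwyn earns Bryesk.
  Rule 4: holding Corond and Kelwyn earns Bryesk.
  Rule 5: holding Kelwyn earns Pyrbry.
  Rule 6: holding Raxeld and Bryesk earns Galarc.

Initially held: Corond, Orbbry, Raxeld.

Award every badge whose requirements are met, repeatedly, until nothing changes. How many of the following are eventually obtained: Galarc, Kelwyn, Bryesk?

With Corond and Raxeld, Bryesk is earned (Rule 1).
With Raxeld and Bryesk, Galarc is earned (Rule 6).
Galarc: reached.
Kelwyn would need Pyrbry and Corond (Rule 2), but Pyrbry is never earned.
Bryesk: reached.
Reached: Galarc and Bryesk — 2 of the 3.

2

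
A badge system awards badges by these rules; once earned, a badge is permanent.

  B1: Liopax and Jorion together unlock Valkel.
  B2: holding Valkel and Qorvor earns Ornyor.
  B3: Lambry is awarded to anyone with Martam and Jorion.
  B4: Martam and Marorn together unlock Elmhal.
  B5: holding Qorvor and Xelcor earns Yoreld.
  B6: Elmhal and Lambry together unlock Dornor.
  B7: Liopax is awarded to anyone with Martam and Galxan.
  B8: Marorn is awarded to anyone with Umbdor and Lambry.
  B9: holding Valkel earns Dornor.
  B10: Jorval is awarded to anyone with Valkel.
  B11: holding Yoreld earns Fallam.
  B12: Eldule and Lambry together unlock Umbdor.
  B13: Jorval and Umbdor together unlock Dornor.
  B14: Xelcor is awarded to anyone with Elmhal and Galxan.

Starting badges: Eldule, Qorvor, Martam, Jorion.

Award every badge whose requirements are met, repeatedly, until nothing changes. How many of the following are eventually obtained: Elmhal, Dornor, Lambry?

3

With Martam and Jorion, Lambry is earned (B3).
With Eldule and Lambry, Umbdor is earned (B12).
With Umbdor and Lambry, Marorn is earned (B8).
With Martam and Marorn, Elmhal is earned (B4).
With Elmhal and Lambry, Dornor is earned (B6).
Elmhal: reached.
Dornor: reached.
Lambry: reached.
All 3 are reached.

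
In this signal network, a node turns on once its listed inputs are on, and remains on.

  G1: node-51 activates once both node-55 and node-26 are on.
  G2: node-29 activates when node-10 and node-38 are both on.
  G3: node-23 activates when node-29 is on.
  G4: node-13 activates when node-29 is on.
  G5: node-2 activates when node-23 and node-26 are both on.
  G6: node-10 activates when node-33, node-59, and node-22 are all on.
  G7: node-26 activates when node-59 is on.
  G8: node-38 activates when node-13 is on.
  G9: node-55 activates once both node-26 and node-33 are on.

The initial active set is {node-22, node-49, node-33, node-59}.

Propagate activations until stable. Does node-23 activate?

node-23 would need node-29 (G3), but node-29 never turns on.

No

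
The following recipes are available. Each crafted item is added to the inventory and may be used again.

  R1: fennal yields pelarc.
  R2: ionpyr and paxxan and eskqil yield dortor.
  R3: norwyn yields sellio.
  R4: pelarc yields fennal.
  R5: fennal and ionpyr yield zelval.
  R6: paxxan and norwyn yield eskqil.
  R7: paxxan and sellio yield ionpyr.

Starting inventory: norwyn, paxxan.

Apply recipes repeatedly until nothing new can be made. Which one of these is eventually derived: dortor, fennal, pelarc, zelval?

Using R6, paxxan and norwyn make eskqil.
Using R3, norwyn makes sellio.
paxxan and sellio → ionpyr (R7).
Using R2, ionpyr, paxxan, and eskqil make dortor.
pelarc would need fennal (R1), but fennal is never obtained. zelval would need fennal and ionpyr (R5), but fennal is never obtained. fennal would need pelarc (R4), but pelarc is never obtained.

dortor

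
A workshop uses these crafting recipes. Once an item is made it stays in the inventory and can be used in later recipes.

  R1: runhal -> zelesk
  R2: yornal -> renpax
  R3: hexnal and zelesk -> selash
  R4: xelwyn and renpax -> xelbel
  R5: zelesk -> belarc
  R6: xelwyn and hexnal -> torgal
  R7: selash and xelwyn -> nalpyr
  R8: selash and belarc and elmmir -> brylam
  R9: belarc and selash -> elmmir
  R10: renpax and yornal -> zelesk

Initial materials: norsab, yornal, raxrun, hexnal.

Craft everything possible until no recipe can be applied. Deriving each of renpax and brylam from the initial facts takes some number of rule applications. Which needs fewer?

renpax

renpax: Using R2, yornal makes renpax. [1 rule application]
brylam: yornal -> renpax (R2). Using R10, renpax and yornal make zelesk. Using R3, hexnal and zelesk make selash. zelesk -> belarc (R5). Using R9, belarc and selash make elmmir. selash and belarc and elmmir -> brylam (R8). [6 rule applications]
renpax needs fewer.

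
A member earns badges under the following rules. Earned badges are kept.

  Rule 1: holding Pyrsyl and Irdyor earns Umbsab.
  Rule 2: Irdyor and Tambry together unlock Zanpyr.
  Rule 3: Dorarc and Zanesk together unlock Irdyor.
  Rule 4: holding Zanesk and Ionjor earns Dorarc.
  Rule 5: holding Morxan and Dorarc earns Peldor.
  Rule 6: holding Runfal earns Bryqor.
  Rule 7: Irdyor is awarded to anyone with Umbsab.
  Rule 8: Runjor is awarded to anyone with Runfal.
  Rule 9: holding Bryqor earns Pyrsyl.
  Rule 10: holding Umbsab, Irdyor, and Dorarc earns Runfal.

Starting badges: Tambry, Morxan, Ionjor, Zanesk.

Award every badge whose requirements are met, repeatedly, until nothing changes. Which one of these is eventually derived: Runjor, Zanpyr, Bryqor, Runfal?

With Zanesk and Ionjor, Dorarc is earned (Rule 4).
With Dorarc and Zanesk, Irdyor is earned (Rule 3).
With Irdyor and Tambry, Zanpyr is earned (Rule 2).
Runfal would need Umbsab, Irdyor, and Dorarc (Rule 10), but Umbsab is never earned. Runjor would need Runfal (Rule 8), but Runfal is never earned. Bryqor would need Runfal (Rule 6), but Runfal is never earned.

Zanpyr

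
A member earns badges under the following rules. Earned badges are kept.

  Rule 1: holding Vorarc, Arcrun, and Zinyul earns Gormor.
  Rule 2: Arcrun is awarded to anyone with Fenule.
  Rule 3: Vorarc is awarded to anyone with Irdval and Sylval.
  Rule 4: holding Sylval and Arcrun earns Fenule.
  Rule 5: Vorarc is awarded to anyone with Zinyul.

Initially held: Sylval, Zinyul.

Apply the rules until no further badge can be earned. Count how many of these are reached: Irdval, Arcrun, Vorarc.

With Zinyul, Vorarc is earned (Rule 5).
No rule produces Irdval, and it is not given.
Arcrun would need Fenule (Rule 2), but Fenule is never earned.
Vorarc: reached.
Reached: Vorarc — 1 of the 3.

1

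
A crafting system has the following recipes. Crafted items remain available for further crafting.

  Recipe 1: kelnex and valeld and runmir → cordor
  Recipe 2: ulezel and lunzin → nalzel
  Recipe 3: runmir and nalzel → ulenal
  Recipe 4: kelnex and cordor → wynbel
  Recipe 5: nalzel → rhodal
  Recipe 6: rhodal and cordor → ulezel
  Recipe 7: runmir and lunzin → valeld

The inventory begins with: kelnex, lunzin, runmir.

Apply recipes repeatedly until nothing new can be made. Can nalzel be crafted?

No

nalzel would need ulezel and lunzin (Recipe 2), but ulezel is never obtained.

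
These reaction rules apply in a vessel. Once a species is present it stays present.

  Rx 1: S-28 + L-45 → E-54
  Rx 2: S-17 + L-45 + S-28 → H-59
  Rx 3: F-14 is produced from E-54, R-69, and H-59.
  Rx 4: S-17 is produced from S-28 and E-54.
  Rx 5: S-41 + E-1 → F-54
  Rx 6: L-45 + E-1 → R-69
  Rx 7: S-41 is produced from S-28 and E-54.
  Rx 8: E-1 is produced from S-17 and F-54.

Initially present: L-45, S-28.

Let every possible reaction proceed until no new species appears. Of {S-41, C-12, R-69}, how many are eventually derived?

1

S-28 and L-45 present → E-54 forms (Rx 1).
S-28 and E-54 present → S-41 forms (Rx 7).
S-41: reached.
No rule produces C-12, and it is not given.
R-69 would need L-45 and E-1 (Rx 6), but E-1 never forms.
Reached: S-41 — 1 of the 3.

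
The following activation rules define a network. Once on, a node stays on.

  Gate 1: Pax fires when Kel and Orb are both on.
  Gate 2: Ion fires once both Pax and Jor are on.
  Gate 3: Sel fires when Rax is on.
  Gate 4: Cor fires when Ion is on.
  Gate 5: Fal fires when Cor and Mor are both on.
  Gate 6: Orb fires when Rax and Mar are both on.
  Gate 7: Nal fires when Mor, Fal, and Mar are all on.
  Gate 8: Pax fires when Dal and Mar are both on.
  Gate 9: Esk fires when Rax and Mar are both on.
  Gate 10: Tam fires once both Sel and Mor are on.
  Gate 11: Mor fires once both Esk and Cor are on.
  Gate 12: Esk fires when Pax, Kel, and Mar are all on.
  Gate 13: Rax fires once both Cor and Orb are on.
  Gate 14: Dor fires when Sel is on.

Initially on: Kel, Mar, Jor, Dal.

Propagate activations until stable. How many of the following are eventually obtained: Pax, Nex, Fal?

Gate 8: Dal and Mar on → Pax on.
Pax, Kel, and Mar are on, so Esk fires (Gate 12).
Gate 2: Pax and Jor on → Ion on.
Ion is on, so Cor fires (Gate 4).
Gate 11: Esk and Cor on → Mor on.
Gate 5: Cor and Mor on → Fal on.
Pax: reached.
No rule produces Nex, and it is not given.
Fal: reached.
Reached: Pax and Fal — 2 of the 3.

2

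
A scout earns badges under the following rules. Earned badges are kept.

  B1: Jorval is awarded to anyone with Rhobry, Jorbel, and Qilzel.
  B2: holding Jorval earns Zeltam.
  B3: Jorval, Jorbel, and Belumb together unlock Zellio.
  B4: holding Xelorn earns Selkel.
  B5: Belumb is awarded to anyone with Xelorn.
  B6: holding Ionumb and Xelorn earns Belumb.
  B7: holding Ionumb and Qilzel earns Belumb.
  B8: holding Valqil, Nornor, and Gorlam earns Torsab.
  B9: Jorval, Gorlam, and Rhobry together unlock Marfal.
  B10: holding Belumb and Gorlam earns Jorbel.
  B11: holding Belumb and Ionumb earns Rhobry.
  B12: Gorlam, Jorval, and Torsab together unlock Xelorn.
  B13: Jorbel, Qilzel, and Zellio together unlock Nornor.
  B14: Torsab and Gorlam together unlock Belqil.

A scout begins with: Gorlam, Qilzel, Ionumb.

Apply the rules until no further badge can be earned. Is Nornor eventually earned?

With Ionumb and Qilzel, Belumb is earned (B7).
With Belumb and Gorlam, Jorbel is earned (B10).
With Belumb and Ionumb, Rhobry is earned (B11).
With Rhobry, Jorbel, and Qilzel, Jorval is earned (B1).
With Jorval, Jorbel, and Belumb, Zellio is earned (B3).
With Jorbel, Qilzel, and Zellio, Nornor is earned (B13).

Yes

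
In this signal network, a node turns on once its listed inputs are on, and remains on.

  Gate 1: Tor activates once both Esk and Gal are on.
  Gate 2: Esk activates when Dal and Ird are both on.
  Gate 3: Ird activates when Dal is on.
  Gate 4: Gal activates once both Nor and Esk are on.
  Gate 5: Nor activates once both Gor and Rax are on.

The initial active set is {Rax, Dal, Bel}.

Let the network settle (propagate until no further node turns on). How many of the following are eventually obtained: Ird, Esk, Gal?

Dal is on, so Ird activates (Gate 3).
Gate 2: Dal and Ird on → Esk on.
Ird: reached.
Esk: reached.
Gal would need Nor and Esk (Gate 4), but Nor never turns on.
Reached: Ird and Esk — 2 of the 3.

2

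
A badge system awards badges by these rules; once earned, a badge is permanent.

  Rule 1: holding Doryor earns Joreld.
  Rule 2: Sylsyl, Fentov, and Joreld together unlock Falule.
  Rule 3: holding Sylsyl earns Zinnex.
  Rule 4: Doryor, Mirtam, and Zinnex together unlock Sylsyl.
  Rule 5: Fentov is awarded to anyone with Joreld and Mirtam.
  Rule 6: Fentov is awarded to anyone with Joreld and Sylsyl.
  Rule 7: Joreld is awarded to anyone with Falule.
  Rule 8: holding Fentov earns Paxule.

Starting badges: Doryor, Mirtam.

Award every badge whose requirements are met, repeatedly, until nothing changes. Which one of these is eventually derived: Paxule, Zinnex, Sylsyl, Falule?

With Doryor, Joreld is earned (Rule 1).
With Joreld and Mirtam, Fentov is earned (Rule 5).
With Fentov, Paxule is earned (Rule 8).
Zinnex would need Sylsyl (Rule 3), but Sylsyl is never earned. Sylsyl would need Doryor, Mirtam, and Zinnex (Rule 4), but Zinnex is never earned. Falule would need Sylsyl, Fentov, and Joreld (Rule 2), but Sylsyl is never earned.

Paxule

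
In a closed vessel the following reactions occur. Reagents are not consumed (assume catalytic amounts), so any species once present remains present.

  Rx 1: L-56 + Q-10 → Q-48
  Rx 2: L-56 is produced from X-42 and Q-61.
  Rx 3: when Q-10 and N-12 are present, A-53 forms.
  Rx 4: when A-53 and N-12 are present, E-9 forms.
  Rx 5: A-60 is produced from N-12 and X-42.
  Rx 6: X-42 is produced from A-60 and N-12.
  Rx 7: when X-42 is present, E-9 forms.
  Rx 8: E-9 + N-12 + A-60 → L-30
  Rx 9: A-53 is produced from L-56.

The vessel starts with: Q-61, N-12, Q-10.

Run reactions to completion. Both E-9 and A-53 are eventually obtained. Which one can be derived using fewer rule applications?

A-53: Q-10 and N-12 present → A-53 forms (Rx 3). [1 rule application]
E-9: Q-10 and N-12 present → A-53 forms (Rx 3). A-53 and N-12 present → E-9 forms (Rx 4). [2 rule applications]
A-53 needs fewer.

A-53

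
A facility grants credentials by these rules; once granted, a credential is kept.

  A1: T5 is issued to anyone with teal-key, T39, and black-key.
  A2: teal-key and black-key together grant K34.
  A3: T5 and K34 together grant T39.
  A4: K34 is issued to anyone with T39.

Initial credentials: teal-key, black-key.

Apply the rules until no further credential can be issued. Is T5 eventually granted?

T5 would need teal-key, T39, and black-key (A1), but T39 is never granted.

No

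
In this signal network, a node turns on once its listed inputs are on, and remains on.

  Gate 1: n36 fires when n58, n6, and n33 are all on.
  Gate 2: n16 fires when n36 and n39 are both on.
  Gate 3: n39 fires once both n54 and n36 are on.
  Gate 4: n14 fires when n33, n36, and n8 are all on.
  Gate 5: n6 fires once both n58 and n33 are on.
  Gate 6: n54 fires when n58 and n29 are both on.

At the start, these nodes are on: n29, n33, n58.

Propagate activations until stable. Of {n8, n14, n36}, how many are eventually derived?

n58 and n33 are on, so n6 fires (Gate 5).
Gate 1: n58, n6, and n33 on → n36 on.
No rule produces n8, and it is not given.
n14 would need n33, n36, and n8 (Gate 4), but n8 never turns on.
n36: reached.
Reached: n36 — 1 of the 3.

1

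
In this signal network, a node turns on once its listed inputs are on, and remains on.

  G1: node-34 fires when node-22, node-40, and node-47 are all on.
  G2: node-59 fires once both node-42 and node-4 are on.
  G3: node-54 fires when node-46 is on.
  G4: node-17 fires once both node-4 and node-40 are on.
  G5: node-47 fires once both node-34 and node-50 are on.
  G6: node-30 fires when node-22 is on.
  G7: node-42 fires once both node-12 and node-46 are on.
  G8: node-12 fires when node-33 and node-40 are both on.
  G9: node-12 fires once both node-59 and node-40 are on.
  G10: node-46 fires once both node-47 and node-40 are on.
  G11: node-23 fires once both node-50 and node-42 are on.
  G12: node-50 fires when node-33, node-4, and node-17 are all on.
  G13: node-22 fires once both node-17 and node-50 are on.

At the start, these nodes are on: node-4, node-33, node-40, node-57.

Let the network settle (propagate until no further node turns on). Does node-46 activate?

No

node-46 would need node-47 and node-40 (G10), but node-47 never turns on.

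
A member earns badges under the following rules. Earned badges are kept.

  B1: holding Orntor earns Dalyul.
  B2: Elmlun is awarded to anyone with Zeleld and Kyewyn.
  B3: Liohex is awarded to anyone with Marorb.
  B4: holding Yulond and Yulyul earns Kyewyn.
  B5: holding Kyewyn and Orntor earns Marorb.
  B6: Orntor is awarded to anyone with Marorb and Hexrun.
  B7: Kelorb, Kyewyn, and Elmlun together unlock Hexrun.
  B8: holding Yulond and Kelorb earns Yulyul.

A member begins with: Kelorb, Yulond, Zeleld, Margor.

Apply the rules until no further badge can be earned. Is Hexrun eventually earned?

With Yulond and Kelorb, Yulyul is earned (B8).
With Yulond and Yulyul, Kyewyn is earned (B4).
With Zeleld and Kyewyn, Elmlun is earned (B2).
With Kelorb, Kyewyn, and Elmlun, Hexrun is earned (B7).

Yes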